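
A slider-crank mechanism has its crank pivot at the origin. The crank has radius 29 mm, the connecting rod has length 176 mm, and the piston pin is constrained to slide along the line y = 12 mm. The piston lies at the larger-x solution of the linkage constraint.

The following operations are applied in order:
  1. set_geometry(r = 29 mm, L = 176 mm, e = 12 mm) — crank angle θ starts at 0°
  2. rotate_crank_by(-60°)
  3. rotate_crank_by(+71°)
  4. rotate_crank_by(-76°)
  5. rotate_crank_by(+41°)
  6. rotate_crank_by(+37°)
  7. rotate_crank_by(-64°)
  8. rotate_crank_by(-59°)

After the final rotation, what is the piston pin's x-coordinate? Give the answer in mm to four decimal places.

161.6488

set_geometry: r = 29 mm, L = 176 mm, e = 12 mm; θ ← 0°
rotate_crank_by(-60°): θ ← 0° -60° = -60°
rotate_crank_by(+71°): θ ← -60° +71° = 11°
rotate_crank_by(-76°): θ ← 11° -76° = -65°
rotate_crank_by(+41°): θ ← -65° +41° = -24°
rotate_crank_by(+37°): θ ← -24° +37° = 13°
rotate_crank_by(-64°): θ ← 13° -64° = -51°
rotate_crank_by(-59°): θ ← -51° -59° = -110°
crank pin P = (r cos θ, r sin θ) = (-9.918584, -27.251086)
h = r sin θ − e = -27.251086 − 12 = -39.251086
x = r cos θ + √(L² − h²) = -9.918584 + √(30976.0 − 1540.6478) = -9.918584 + 171.567340 = 161.648756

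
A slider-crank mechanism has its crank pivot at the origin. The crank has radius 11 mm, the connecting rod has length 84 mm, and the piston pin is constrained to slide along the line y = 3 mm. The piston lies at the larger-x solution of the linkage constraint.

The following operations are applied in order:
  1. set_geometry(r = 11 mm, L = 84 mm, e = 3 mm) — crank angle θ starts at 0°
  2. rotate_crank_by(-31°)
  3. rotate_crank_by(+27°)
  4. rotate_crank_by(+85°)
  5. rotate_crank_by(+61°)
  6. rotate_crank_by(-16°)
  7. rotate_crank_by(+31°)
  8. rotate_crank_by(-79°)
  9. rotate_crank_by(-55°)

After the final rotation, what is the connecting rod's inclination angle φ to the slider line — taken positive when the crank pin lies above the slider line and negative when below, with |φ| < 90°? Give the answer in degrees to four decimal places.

set_geometry: r = 11 mm, L = 84 mm, e = 3 mm; θ ← 0°
rotate_crank_by(-31°): θ ← 0° -31° = -31°
rotate_crank_by(+27°): θ ← -31° +27° = -4°
rotate_crank_by(+85°): θ ← -4° +85° = 81°
rotate_crank_by(+61°): θ ← 81° +61° = 142°
rotate_crank_by(-16°): θ ← 142° -16° = 126°
rotate_crank_by(+31°): θ ← 126° +31° = 157°
rotate_crank_by(-79°): θ ← 157° -79° = 78°
rotate_crank_by(-55°): θ ← 78° -55° = 23°
crank pin P = (r cos θ, r sin θ) = (10.125553, 4.298042)
h = r sin θ − e = 4.298042 − 3 = 1.298042
sin φ = h / L = 1.298042 / 84 = 0.01545289
φ = arcsin(0.01545289) = 0.885420°

0.8854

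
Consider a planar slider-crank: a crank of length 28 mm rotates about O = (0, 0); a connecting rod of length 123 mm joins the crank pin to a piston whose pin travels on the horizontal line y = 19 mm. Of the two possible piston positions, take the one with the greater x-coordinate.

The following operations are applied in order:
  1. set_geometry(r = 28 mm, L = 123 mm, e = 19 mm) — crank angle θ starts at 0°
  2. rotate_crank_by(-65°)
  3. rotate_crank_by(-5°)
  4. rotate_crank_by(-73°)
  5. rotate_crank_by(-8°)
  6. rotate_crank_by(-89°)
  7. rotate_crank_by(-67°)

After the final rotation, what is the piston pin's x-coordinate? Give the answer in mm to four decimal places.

139.8049

set_geometry: r = 28 mm, L = 123 mm, e = 19 mm; θ ← 0°
rotate_crank_by(-65°): θ ← 0° -65° = -65°
rotate_crank_by(-5°): θ ← -65° -5° = -70°
rotate_crank_by(-73°): θ ← -70° -73° = -143°
rotate_crank_by(-8°): θ ← -143° -8° = -151°
rotate_crank_by(-89°): θ ← -151° -89° = -240°
rotate_crank_by(-67°): θ ← -240° -67° = -307°
crank pin P = (r cos θ, r sin θ) = (16.850821, 22.361794)
h = r sin θ − e = 22.361794 − 19 = 3.361794
x = r cos θ + √(L² − h²) = 16.850821 + √(15129.0 − 11.3017) = 16.850821 + 122.954050 = 139.804870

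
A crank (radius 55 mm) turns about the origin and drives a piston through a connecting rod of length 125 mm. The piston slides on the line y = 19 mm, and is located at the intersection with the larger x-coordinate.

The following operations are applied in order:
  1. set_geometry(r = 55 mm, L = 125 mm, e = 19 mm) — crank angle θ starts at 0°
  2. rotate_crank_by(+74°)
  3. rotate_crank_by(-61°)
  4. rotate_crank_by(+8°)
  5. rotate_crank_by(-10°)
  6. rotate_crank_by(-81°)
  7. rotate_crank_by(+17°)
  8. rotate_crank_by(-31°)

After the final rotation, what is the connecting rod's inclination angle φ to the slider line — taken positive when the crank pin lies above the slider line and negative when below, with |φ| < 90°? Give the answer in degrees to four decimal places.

-36.1279

set_geometry: r = 55 mm, L = 125 mm, e = 19 mm; θ ← 0°
rotate_crank_by(+74°): θ ← 0° +74° = 74°
rotate_crank_by(-61°): θ ← 74° -61° = 13°
rotate_crank_by(+8°): θ ← 13° +8° = 21°
rotate_crank_by(-10°): θ ← 21° -10° = 11°
rotate_crank_by(-81°): θ ← 11° -81° = -70°
rotate_crank_by(+17°): θ ← -70° +17° = -53°
rotate_crank_by(-31°): θ ← -53° -31° = -84°
crank pin P = (r cos θ, r sin θ) = (5.749065, -54.698704)
h = r sin θ − e = -54.698704 − 19 = -73.698704
sin φ = h / L = -73.698704 / 125 = -0.58958963
φ = arcsin(-0.58958963) = -36.127893°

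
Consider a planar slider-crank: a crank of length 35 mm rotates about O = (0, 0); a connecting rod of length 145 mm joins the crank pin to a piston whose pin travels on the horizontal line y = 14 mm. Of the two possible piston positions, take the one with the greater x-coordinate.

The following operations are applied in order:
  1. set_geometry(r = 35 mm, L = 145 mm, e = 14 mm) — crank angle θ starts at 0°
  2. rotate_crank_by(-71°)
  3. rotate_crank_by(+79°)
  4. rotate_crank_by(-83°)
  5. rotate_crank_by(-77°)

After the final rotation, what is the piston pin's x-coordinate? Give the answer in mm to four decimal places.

110.8675

set_geometry: r = 35 mm, L = 145 mm, e = 14 mm; θ ← 0°
rotate_crank_by(-71°): θ ← 0° -71° = -71°
rotate_crank_by(+79°): θ ← -71° +79° = 8°
rotate_crank_by(-83°): θ ← 8° -83° = -75°
rotate_crank_by(-77°): θ ← -75° -77° = -152°
crank pin P = (r cos θ, r sin θ) = (-30.903166, -16.431505)
h = r sin θ − e = -16.431505 − 14 = -30.431505
x = r cos θ + √(L² − h²) = -30.903166 + √(21025.0 − 926.0765) = -30.903166 + 141.770672 = 110.867507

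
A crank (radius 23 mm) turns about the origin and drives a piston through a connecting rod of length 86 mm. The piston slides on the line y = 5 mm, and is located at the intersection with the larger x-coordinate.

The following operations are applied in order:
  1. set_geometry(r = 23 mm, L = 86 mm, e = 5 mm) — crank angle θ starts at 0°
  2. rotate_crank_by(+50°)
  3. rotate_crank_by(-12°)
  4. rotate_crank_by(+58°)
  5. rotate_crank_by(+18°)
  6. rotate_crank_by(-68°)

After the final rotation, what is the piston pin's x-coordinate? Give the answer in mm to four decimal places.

101.1987

set_geometry: r = 23 mm, L = 86 mm, e = 5 mm; θ ← 0°
rotate_crank_by(+50°): θ ← 0° +50° = 50°
rotate_crank_by(-12°): θ ← 50° -12° = 38°
rotate_crank_by(+58°): θ ← 38° +58° = 96°
rotate_crank_by(+18°): θ ← 96° +18° = 114°
rotate_crank_by(-68°): θ ← 114° -68° = 46°
crank pin P = (r cos θ, r sin θ) = (15.977143, 16.544815)
h = r sin θ − e = 16.544815 − 5 = 11.544815
x = r cos θ + √(L² − h²) = 15.977143 + √(7396.0 − 133.2828) = 15.977143 + 85.221577 = 101.198720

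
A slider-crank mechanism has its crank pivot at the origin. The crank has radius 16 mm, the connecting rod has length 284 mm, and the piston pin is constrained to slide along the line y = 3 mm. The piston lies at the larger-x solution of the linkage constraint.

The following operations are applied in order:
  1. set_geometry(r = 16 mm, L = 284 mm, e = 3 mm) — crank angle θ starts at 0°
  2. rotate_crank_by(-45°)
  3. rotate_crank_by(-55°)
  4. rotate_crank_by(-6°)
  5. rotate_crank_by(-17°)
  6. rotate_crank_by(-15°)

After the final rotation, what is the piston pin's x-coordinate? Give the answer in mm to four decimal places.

set_geometry: r = 16 mm, L = 284 mm, e = 3 mm; θ ← 0°
rotate_crank_by(-45°): θ ← 0° -45° = -45°
rotate_crank_by(-55°): θ ← -45° -55° = -100°
rotate_crank_by(-6°): θ ← -100° -6° = -106°
rotate_crank_by(-17°): θ ← -106° -17° = -123°
rotate_crank_by(-15°): θ ← -123° -15° = -138°
crank pin P = (r cos θ, r sin θ) = (-11.890317, -10.706090)
h = r sin θ − e = -10.706090 − 3 = -13.706090
x = r cos θ + √(L² − h²) = -11.890317 + √(80656.0 − 187.8569) = -11.890317 + 283.669073 = 271.778756

271.7788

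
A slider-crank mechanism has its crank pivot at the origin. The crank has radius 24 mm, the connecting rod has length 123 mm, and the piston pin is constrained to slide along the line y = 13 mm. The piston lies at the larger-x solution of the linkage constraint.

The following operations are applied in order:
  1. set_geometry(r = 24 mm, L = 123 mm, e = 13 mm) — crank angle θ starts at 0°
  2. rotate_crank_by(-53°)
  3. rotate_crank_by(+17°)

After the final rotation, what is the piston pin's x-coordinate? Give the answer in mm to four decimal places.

139.3923

set_geometry: r = 24 mm, L = 123 mm, e = 13 mm; θ ← 0°
rotate_crank_by(-53°): θ ← 0° -53° = -53°
rotate_crank_by(+17°): θ ← -53° +17° = -36°
crank pin P = (r cos θ, r sin θ) = (19.416408, -14.106846)
h = r sin θ − e = -14.106846 − 13 = -27.106846
x = r cos θ + √(L² − h²) = 19.416408 + √(15129.0 − 734.7811) = 19.416408 + 119.975910 = 139.392318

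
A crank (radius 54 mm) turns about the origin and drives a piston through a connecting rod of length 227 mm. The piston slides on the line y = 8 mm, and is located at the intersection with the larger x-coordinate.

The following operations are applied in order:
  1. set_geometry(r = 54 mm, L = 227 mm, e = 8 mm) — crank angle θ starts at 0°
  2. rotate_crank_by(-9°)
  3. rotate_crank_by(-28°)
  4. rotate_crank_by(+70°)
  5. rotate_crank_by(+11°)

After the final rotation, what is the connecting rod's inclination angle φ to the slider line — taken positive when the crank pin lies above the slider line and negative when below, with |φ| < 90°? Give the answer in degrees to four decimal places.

set_geometry: r = 54 mm, L = 227 mm, e = 8 mm; θ ← 0°
rotate_crank_by(-9°): θ ← 0° -9° = -9°
rotate_crank_by(-28°): θ ← -9° -28° = -37°
rotate_crank_by(+70°): θ ← -37° +70° = 33°
rotate_crank_by(+11°): θ ← 33° +11° = 44°
crank pin P = (r cos θ, r sin θ) = (38.844349, 37.511552)
h = r sin θ − e = 37.511552 − 8 = 29.511552
sin φ = h / L = 29.511552 / 227 = 0.13000684
φ = arcsin(0.13000684) = 7.469987°

7.4700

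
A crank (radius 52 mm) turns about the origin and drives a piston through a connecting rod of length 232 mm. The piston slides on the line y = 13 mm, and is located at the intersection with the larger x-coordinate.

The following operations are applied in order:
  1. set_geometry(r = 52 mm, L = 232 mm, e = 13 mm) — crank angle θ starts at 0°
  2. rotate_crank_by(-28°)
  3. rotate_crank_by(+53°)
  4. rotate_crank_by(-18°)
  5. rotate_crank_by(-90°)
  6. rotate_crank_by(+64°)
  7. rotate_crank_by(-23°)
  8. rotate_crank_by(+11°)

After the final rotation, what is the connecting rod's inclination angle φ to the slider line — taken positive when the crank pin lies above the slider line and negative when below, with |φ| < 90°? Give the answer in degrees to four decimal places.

-9.8735

set_geometry: r = 52 mm, L = 232 mm, e = 13 mm; θ ← 0°
rotate_crank_by(-28°): θ ← 0° -28° = -28°
rotate_crank_by(+53°): θ ← -28° +53° = 25°
rotate_crank_by(-18°): θ ← 25° -18° = 7°
rotate_crank_by(-90°): θ ← 7° -90° = -83°
rotate_crank_by(+64°): θ ← -83° +64° = -19°
rotate_crank_by(-23°): θ ← -19° -23° = -42°
rotate_crank_by(+11°): θ ← -42° +11° = -31°
crank pin P = (r cos θ, r sin θ) = (44.572700, -26.781980)
h = r sin θ − e = -26.781980 − 13 = -39.781980
sin φ = h / L = -39.781980 / 232 = -0.17147405
φ = arcsin(-0.17147405) = -9.873535°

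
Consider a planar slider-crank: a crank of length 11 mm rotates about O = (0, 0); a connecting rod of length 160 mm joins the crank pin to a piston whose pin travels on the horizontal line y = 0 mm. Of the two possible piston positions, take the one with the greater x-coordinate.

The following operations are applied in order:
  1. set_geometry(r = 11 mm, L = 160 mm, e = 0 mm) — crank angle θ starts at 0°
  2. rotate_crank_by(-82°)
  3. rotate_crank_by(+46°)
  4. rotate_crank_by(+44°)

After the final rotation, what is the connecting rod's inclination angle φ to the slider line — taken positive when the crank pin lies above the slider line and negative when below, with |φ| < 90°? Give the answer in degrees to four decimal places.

0.5482

set_geometry: r = 11 mm, L = 160 mm, e = 0 mm; θ ← 0°
rotate_crank_by(-82°): θ ← 0° -82° = -82°
rotate_crank_by(+46°): θ ← -82° +46° = -36°
rotate_crank_by(+44°): θ ← -36° +44° = 8°
crank pin P = (r cos θ, r sin θ) = (10.892949, 1.530904)
h = r sin θ − e = 1.530904 − 0 = 1.530904
sin φ = h / L = 1.530904 / 160 = 0.00956815
φ = arcsin(0.00956815) = 0.548223°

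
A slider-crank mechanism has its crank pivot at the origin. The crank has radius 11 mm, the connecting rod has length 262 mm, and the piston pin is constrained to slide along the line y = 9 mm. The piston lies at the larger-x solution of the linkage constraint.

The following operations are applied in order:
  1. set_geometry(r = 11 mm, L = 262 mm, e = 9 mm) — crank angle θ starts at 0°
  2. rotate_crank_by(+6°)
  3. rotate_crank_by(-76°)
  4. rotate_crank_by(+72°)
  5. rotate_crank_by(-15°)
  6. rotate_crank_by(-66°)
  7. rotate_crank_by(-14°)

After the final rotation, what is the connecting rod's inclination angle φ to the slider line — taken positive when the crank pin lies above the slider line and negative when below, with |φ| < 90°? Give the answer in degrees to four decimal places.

-4.3747

set_geometry: r = 11 mm, L = 262 mm, e = 9 mm; θ ← 0°
rotate_crank_by(+6°): θ ← 0° +6° = 6°
rotate_crank_by(-76°): θ ← 6° -76° = -70°
rotate_crank_by(+72°): θ ← -70° +72° = 2°
rotate_crank_by(-15°): θ ← 2° -15° = -13°
rotate_crank_by(-66°): θ ← -13° -66° = -79°
rotate_crank_by(-14°): θ ← -79° -14° = -93°
crank pin P = (r cos θ, r sin θ) = (-0.575696, -10.984925)
h = r sin θ − e = -10.984925 − 9 = -19.984925
sin φ = h / L = -19.984925 / 262 = -0.07627834
φ = arcsin(-0.07627834) = -4.374676°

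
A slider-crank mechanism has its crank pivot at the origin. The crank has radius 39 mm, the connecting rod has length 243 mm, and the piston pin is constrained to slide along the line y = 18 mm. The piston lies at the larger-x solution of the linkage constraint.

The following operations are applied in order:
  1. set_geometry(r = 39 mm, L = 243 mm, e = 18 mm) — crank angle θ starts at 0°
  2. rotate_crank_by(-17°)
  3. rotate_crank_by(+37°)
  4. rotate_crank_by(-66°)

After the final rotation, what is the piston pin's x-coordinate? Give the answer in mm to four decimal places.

265.6876

set_geometry: r = 39 mm, L = 243 mm, e = 18 mm; θ ← 0°
rotate_crank_by(-17°): θ ← 0° -17° = -17°
rotate_crank_by(+37°): θ ← -17° +37° = 20°
rotate_crank_by(-66°): θ ← 20° -66° = -46°
crank pin P = (r cos θ, r sin θ) = (27.091676, -28.054252)
h = r sin θ − e = -28.054252 − 18 = -46.054252
x = r cos θ + √(L² − h²) = 27.091676 + √(59049.0 − 2120.9941) = 27.091676 + 238.595905 = 265.687581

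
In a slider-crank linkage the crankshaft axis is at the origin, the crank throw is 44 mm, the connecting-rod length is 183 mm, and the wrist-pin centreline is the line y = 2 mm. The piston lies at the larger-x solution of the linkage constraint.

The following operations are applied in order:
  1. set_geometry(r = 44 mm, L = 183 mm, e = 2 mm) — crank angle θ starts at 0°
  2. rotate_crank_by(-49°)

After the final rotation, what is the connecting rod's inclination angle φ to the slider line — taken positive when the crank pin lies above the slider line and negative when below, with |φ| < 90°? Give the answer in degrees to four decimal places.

-11.0922

set_geometry: r = 44 mm, L = 183 mm, e = 2 mm; θ ← 0°
rotate_crank_by(-49°): θ ← 0° -49° = -49°
crank pin P = (r cos θ, r sin θ) = (28.866597, -33.207222)
h = r sin θ − e = -33.207222 − 2 = -35.207222
sin φ = h / L = -35.207222 / 183 = -0.19238919
φ = arcsin(-0.19238919) = -11.092247°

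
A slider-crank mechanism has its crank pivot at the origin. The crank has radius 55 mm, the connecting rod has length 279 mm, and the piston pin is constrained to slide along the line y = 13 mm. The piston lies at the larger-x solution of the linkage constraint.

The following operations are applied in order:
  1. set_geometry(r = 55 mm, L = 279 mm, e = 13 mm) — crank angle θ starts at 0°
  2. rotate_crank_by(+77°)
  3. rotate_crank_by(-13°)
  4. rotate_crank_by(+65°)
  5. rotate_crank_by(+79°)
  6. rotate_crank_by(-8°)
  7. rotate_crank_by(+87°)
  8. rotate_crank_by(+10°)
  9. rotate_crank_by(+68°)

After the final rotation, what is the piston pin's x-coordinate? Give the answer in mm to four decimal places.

333.6700

set_geometry: r = 55 mm, L = 279 mm, e = 13 mm; θ ← 0°
rotate_crank_by(+77°): θ ← 0° +77° = 77°
rotate_crank_by(-13°): θ ← 77° -13° = 64°
rotate_crank_by(+65°): θ ← 64° +65° = 129°
rotate_crank_by(+79°): θ ← 129° +79° = 208°
rotate_crank_by(-8°): θ ← 208° -8° = 200°
rotate_crank_by(+87°): θ ← 200° +87° = 287°
rotate_crank_by(+10°): θ ← 287° +10° = 297°
rotate_crank_by(+68°): θ ← 297° +68° = 365°
crank pin P = (r cos θ, r sin θ) = (54.790708, 4.793566)
h = r sin θ − e = 4.793566 − 13 = -8.206434
x = r cos θ + √(L² − h²) = 54.790708 + √(77841.0 − 67.3456) = 54.790708 + 278.879283 = 333.669991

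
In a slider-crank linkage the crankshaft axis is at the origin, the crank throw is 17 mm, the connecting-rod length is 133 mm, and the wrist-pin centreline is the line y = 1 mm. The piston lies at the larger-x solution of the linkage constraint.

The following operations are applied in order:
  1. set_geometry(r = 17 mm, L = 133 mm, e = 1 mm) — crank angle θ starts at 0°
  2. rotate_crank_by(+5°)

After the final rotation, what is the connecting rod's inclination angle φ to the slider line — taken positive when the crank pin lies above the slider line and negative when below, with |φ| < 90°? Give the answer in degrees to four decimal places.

0.2075

set_geometry: r = 17 mm, L = 133 mm, e = 1 mm; θ ← 0°
rotate_crank_by(+5°): θ ← 0° +5° = 5°
crank pin P = (r cos θ, r sin θ) = (16.935310, 1.481648)
h = r sin θ − e = 1.481648 − 1 = 0.481648
sin φ = h / L = 0.481648 / 133 = 0.00362141
φ = arcsin(0.00362141) = 0.207492°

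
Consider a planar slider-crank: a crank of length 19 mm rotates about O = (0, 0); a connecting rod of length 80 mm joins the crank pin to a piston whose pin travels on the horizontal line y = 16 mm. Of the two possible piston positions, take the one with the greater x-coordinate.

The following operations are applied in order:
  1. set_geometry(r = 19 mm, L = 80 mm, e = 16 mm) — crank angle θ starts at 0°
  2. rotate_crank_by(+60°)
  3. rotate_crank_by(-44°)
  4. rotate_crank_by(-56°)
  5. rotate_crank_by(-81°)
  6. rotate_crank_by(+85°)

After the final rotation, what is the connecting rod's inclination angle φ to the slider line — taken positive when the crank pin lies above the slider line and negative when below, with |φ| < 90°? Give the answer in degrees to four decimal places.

-19.8524

set_geometry: r = 19 mm, L = 80 mm, e = 16 mm; θ ← 0°
rotate_crank_by(+60°): θ ← 0° +60° = 60°
rotate_crank_by(-44°): θ ← 60° -44° = 16°
rotate_crank_by(-56°): θ ← 16° -56° = -40°
rotate_crank_by(-81°): θ ← -40° -81° = -121°
rotate_crank_by(+85°): θ ← -121° +85° = -36°
crank pin P = (r cos θ, r sin θ) = (15.371323, -11.167920)
h = r sin θ − e = -11.167920 − 16 = -27.167920
sin φ = h / L = -27.167920 / 80 = -0.33959900
φ = arcsin(-0.33959900) = -19.852445°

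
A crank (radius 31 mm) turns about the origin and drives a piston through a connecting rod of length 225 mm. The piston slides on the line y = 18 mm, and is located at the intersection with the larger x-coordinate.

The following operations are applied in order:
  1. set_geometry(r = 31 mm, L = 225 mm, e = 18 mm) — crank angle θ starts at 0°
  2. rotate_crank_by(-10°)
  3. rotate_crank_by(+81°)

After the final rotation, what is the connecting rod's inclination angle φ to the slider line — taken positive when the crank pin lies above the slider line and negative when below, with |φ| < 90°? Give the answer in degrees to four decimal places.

2.8816

set_geometry: r = 31 mm, L = 225 mm, e = 18 mm; θ ← 0°
rotate_crank_by(-10°): θ ← 0° -10° = -10°
rotate_crank_by(+81°): θ ← -10° +81° = 71°
crank pin P = (r cos θ, r sin θ) = (10.092613, 29.311076)
h = r sin θ − e = 29.311076 − 18 = 11.311076
sin φ = h / L = 11.311076 / 225 = 0.05027145
φ = arcsin(0.05027145) = 2.881556°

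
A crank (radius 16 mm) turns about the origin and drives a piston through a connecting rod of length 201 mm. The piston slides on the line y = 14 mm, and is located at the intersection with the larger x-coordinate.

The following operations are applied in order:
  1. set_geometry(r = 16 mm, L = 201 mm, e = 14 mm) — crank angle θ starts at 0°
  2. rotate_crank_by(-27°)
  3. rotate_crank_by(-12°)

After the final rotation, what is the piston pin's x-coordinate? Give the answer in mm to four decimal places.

211.9880

set_geometry: r = 16 mm, L = 201 mm, e = 14 mm; θ ← 0°
rotate_crank_by(-27°): θ ← 0° -27° = -27°
rotate_crank_by(-12°): θ ← -27° -12° = -39°
crank pin P = (r cos θ, r sin θ) = (12.434335, -10.069126)
h = r sin θ − e = -10.069126 − 14 = -24.069126
x = r cos θ + √(L² − h²) = 12.434335 + √(40401.0 − 579.3228) = 12.434335 + 199.553695 = 211.988030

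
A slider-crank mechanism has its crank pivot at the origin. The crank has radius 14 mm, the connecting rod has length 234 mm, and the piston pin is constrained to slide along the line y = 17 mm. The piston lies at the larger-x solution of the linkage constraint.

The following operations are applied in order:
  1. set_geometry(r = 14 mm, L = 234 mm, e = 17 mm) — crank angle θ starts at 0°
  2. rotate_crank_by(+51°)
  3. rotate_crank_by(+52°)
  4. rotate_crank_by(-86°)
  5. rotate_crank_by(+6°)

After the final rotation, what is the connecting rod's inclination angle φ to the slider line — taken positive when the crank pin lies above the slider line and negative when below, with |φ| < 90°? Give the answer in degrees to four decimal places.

set_geometry: r = 14 mm, L = 234 mm, e = 17 mm; θ ← 0°
rotate_crank_by(+51°): θ ← 0° +51° = 51°
rotate_crank_by(+52°): θ ← 51° +52° = 103°
rotate_crank_by(-86°): θ ← 103° -86° = 17°
rotate_crank_by(+6°): θ ← 17° +6° = 23°
crank pin P = (r cos θ, r sin θ) = (12.887068, 5.470236)
h = r sin θ − e = 5.470236 − 17 = -11.529764
sin φ = h / L = -11.529764 / 234 = -0.04927250
φ = arcsin(-0.04927250) = -2.824250°

-2.8242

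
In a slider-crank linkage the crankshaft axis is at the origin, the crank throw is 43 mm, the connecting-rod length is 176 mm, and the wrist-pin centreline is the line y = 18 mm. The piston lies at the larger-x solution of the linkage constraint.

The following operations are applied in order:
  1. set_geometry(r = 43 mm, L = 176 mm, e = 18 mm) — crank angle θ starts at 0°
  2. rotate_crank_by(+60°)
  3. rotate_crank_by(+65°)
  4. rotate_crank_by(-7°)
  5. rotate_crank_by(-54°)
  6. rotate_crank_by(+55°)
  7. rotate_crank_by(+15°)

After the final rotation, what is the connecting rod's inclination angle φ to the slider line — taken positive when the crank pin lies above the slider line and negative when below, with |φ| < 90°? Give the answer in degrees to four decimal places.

4.2136

set_geometry: r = 43 mm, L = 176 mm, e = 18 mm; θ ← 0°
rotate_crank_by(+60°): θ ← 0° +60° = 60°
rotate_crank_by(+65°): θ ← 60° +65° = 125°
rotate_crank_by(-7°): θ ← 125° -7° = 118°
rotate_crank_by(-54°): θ ← 118° -54° = 64°
rotate_crank_by(+55°): θ ← 64° +55° = 119°
rotate_crank_by(+15°): θ ← 119° +15° = 134°
crank pin P = (r cos θ, r sin θ) = (-29.870310, 30.931611)
h = r sin θ − e = 30.931611 − 18 = 12.931611
sin φ = h / L = 12.931611 / 176 = 0.07347506
φ = arcsin(0.07347506) = 4.213608°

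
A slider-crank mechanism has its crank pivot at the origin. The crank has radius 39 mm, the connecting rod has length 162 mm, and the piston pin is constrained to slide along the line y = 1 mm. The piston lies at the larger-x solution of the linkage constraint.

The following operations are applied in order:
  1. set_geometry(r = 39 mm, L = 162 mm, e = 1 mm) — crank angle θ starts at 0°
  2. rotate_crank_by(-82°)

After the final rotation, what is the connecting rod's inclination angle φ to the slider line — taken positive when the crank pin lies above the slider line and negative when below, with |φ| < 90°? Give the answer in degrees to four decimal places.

set_geometry: r = 39 mm, L = 162 mm, e = 1 mm; θ ← 0°
rotate_crank_by(-82°): θ ← 0° -82° = -82°
crank pin P = (r cos θ, r sin θ) = (5.427751, -38.620455)
h = r sin θ − e = -38.620455 − 1 = -39.620455
sin φ = h / L = -39.620455 / 162 = -0.24457071
φ = arcsin(-0.24457071) = -14.156465°

-14.1565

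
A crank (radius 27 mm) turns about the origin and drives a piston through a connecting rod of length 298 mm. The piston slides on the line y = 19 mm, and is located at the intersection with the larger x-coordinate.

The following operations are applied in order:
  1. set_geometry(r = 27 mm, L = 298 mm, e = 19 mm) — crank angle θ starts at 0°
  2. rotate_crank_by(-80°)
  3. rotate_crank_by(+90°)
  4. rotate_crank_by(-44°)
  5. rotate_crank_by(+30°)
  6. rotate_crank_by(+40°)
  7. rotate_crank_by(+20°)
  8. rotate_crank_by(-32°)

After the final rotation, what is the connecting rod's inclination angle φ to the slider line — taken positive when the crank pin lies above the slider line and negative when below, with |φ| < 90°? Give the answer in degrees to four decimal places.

-1.5418

set_geometry: r = 27 mm, L = 298 mm, e = 19 mm; θ ← 0°
rotate_crank_by(-80°): θ ← 0° -80° = -80°
rotate_crank_by(+90°): θ ← -80° +90° = 10°
rotate_crank_by(-44°): θ ← 10° -44° = -34°
rotate_crank_by(+30°): θ ← -34° +30° = -4°
rotate_crank_by(+40°): θ ← -4° +40° = 36°
rotate_crank_by(+20°): θ ← 36° +20° = 56°
rotate_crank_by(-32°): θ ← 56° -32° = 24°
crank pin P = (r cos θ, r sin θ) = (24.665727, 10.981889)
h = r sin θ − e = 10.981889 − 19 = -8.018111
sin φ = h / L = -8.018111 / 298 = -0.02690641
φ = arcsin(-0.02690641) = -1.541810°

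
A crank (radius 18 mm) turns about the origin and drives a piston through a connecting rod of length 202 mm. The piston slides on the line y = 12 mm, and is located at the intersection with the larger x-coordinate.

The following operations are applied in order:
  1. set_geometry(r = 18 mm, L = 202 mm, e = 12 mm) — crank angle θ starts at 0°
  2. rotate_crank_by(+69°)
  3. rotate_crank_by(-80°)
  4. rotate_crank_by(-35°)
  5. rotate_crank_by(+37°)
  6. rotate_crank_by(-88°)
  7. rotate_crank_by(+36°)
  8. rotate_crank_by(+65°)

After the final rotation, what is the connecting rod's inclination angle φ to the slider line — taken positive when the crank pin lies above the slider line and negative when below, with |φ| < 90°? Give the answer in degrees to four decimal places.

-3.0490

set_geometry: r = 18 mm, L = 202 mm, e = 12 mm; θ ← 0°
rotate_crank_by(+69°): θ ← 0° +69° = 69°
rotate_crank_by(-80°): θ ← 69° -80° = -11°
rotate_crank_by(-35°): θ ← -11° -35° = -46°
rotate_crank_by(+37°): θ ← -46° +37° = -9°
rotate_crank_by(-88°): θ ← -9° -88° = -97°
rotate_crank_by(+36°): θ ← -97° +36° = -61°
rotate_crank_by(+65°): θ ← -61° +65° = 4°
crank pin P = (r cos θ, r sin θ) = (17.956153, 1.255617)
h = r sin θ − e = 1.255617 − 12 = -10.744383
sin φ = h / L = -10.744383 / 202 = -0.05319002
φ = arcsin(-0.05319002) = -3.049002°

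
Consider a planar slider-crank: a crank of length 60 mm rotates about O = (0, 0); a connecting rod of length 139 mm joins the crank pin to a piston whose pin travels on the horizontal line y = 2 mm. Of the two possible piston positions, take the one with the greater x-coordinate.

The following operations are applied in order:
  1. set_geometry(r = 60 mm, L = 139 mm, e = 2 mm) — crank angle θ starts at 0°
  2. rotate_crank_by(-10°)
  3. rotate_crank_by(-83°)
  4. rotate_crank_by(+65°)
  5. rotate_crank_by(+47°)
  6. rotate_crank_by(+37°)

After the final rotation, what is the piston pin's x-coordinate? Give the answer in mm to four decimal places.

164.0953

set_geometry: r = 60 mm, L = 139 mm, e = 2 mm; θ ← 0°
rotate_crank_by(-10°): θ ← 0° -10° = -10°
rotate_crank_by(-83°): θ ← -10° -83° = -93°
rotate_crank_by(+65°): θ ← -93° +65° = -28°
rotate_crank_by(+47°): θ ← -28° +47° = 19°
rotate_crank_by(+37°): θ ← 19° +37° = 56°
crank pin P = (r cos θ, r sin θ) = (33.551574, 49.742254)
h = r sin θ − e = 49.742254 − 2 = 47.742254
x = r cos θ + √(L² − h²) = 33.551574 + √(19321.0 − 2279.3229) = 33.551574 + 130.543775 = 164.095349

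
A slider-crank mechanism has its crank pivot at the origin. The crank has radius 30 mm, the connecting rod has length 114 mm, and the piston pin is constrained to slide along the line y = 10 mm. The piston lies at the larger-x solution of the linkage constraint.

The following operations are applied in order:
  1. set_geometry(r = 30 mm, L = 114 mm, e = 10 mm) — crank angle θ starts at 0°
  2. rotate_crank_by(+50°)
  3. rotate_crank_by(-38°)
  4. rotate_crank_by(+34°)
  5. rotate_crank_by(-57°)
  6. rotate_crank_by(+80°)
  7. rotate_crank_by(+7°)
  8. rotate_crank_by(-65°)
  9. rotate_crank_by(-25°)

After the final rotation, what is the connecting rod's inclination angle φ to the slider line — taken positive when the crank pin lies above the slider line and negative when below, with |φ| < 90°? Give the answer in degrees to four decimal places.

-8.7071

set_geometry: r = 30 mm, L = 114 mm, e = 10 mm; θ ← 0°
rotate_crank_by(+50°): θ ← 0° +50° = 50°
rotate_crank_by(-38°): θ ← 50° -38° = 12°
rotate_crank_by(+34°): θ ← 12° +34° = 46°
rotate_crank_by(-57°): θ ← 46° -57° = -11°
rotate_crank_by(+80°): θ ← -11° +80° = 69°
rotate_crank_by(+7°): θ ← 69° +7° = 76°
rotate_crank_by(-65°): θ ← 76° -65° = 11°
rotate_crank_by(-25°): θ ← 11° -25° = -14°
crank pin P = (r cos θ, r sin θ) = (29.108872, -7.257657)
h = r sin θ − e = -7.257657 − 10 = -17.257657
sin φ = h / L = -17.257657 / 114 = -0.15138295
φ = arcsin(-0.15138295) = -8.707079°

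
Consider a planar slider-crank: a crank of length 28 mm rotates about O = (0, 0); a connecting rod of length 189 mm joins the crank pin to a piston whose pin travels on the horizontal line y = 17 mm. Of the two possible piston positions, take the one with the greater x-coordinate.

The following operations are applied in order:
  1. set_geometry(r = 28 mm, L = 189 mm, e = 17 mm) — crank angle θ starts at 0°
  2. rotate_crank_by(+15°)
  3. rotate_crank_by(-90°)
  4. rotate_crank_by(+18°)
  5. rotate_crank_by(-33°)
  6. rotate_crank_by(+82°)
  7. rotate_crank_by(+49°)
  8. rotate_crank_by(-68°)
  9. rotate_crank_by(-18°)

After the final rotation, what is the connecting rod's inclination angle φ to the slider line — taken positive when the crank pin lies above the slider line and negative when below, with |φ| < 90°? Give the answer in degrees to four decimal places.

set_geometry: r = 28 mm, L = 189 mm, e = 17 mm; θ ← 0°
rotate_crank_by(+15°): θ ← 0° +15° = 15°
rotate_crank_by(-90°): θ ← 15° -90° = -75°
rotate_crank_by(+18°): θ ← -75° +18° = -57°
rotate_crank_by(-33°): θ ← -57° -33° = -90°
rotate_crank_by(+82°): θ ← -90° +82° = -8°
rotate_crank_by(+49°): θ ← -8° +49° = 41°
rotate_crank_by(-68°): θ ← 41° -68° = -27°
rotate_crank_by(-18°): θ ← -27° -18° = -45°
crank pin P = (r cos θ, r sin θ) = (19.798990, -19.798990)
h = r sin θ − e = -19.798990 − 17 = -36.798990
sin φ = h / L = -36.798990 / 189 = -0.19470365
φ = arcsin(-0.19470365) = -11.227412°

-11.2274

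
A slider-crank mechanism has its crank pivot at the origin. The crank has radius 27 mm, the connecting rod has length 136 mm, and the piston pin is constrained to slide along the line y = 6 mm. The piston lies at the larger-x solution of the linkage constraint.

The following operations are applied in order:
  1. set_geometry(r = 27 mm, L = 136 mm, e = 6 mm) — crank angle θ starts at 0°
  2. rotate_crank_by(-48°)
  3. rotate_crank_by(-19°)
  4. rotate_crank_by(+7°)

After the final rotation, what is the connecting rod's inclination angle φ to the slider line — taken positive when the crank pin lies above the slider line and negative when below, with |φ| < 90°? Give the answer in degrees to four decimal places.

-12.4771

set_geometry: r = 27 mm, L = 136 mm, e = 6 mm; θ ← 0°
rotate_crank_by(-48°): θ ← 0° -48° = -48°
rotate_crank_by(-19°): θ ← -48° -19° = -67°
rotate_crank_by(+7°): θ ← -67° +7° = -60°
crank pin P = (r cos θ, r sin θ) = (13.500000, -23.382686)
h = r sin θ − e = -23.382686 − 6 = -29.382686
sin φ = h / L = -29.382686 / 136 = -0.21604916
φ = arcsin(-0.21604916) = -12.477087°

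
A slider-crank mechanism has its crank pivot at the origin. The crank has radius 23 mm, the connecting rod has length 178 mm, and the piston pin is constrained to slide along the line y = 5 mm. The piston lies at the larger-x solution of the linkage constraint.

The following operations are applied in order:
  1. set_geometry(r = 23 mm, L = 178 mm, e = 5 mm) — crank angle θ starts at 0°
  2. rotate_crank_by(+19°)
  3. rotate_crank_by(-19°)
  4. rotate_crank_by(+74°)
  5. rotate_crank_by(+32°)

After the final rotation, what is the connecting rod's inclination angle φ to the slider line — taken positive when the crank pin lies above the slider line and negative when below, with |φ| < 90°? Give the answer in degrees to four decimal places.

set_geometry: r = 23 mm, L = 178 mm, e = 5 mm; θ ← 0°
rotate_crank_by(+19°): θ ← 0° +19° = 19°
rotate_crank_by(-19°): θ ← 19° -19° = 0°
rotate_crank_by(+74°): θ ← 0° +74° = 74°
rotate_crank_by(+32°): θ ← 74° +32° = 106°
crank pin P = (r cos θ, r sin θ) = (-6.339659, 22.109019)
h = r sin θ − e = 22.109019 − 5 = 17.109019
sin φ = h / L = 17.109019 / 178 = 0.09611808
φ = arcsin(0.09611808) = 5.515676°

5.5157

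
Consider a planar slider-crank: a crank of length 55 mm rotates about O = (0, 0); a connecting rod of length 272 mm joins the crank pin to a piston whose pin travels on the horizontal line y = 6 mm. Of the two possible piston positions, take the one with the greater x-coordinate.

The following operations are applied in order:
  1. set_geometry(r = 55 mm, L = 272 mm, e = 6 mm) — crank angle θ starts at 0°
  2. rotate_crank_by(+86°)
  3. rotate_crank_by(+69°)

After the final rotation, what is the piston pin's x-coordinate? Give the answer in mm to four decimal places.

set_geometry: r = 55 mm, L = 272 mm, e = 6 mm; θ ← 0°
rotate_crank_by(+86°): θ ← 0° +86° = 86°
rotate_crank_by(+69°): θ ← 86° +69° = 155°
crank pin P = (r cos θ, r sin θ) = (-49.846928, 23.244004)
h = r sin θ − e = 23.244004 − 6 = 17.244004
x = r cos θ + √(L² − h²) = -49.846928 + √(73984.0 − 297.3557) = -49.846928 + 271.452840 = 221.605912

221.6059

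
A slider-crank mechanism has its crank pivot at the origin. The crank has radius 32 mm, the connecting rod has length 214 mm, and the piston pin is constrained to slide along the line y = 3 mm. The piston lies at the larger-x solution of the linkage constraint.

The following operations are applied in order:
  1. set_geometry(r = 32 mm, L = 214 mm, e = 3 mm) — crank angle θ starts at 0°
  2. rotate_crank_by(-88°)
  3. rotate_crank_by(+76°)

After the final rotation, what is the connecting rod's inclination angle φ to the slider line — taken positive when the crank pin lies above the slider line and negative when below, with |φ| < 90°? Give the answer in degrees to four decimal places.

set_geometry: r = 32 mm, L = 214 mm, e = 3 mm; θ ← 0°
rotate_crank_by(-88°): θ ← 0° -88° = -88°
rotate_crank_by(+76°): θ ← -88° +76° = -12°
crank pin P = (r cos θ, r sin θ) = (31.300723, -6.653174)
h = r sin θ − e = -6.653174 − 3 = -9.653174
sin φ = h / L = -9.653174 / 214 = -0.04510829
φ = arcsin(-0.04510829) = -2.585392°

-2.5854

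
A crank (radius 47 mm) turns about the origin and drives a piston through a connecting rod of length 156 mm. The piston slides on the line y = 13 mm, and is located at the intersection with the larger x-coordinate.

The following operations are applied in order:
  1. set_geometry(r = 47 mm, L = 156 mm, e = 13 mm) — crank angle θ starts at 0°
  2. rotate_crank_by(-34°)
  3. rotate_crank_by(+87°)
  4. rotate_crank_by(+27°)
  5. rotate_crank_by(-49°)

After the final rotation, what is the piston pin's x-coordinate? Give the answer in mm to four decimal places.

set_geometry: r = 47 mm, L = 156 mm, e = 13 mm; θ ← 0°
rotate_crank_by(-34°): θ ← 0° -34° = -34°
rotate_crank_by(+87°): θ ← -34° +87° = 53°
rotate_crank_by(+27°): θ ← 53° +27° = 80°
rotate_crank_by(-49°): θ ← 80° -49° = 31°
crank pin P = (r cos θ, r sin θ) = (40.286863, 24.206790)
h = r sin θ − e = 24.206790 − 13 = 11.206790
x = r cos θ + √(L² − h²) = 40.286863 + √(24336.0 − 125.5921) = 40.286863 + 155.596940 = 195.883804

195.8838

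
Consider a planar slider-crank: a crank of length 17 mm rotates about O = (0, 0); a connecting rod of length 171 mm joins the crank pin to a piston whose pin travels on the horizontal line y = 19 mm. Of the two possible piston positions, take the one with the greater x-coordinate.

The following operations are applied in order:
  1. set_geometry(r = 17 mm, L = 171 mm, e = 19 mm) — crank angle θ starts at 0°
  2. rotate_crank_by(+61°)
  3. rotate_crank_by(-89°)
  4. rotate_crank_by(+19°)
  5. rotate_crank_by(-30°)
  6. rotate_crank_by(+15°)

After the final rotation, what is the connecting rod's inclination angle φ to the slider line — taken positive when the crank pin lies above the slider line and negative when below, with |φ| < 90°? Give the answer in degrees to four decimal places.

set_geometry: r = 17 mm, L = 171 mm, e = 19 mm; θ ← 0°
rotate_crank_by(+61°): θ ← 0° +61° = 61°
rotate_crank_by(-89°): θ ← 61° -89° = -28°
rotate_crank_by(+19°): θ ← -28° +19° = -9°
rotate_crank_by(-30°): θ ← -9° -30° = -39°
rotate_crank_by(+15°): θ ← -39° +15° = -24°
crank pin P = (r cos θ, r sin θ) = (15.530273, -6.914523)
h = r sin θ − e = -6.914523 − 19 = -25.914523
sin φ = h / L = -25.914523 / 171 = -0.15154692
φ = arcsin(-0.15154692) = -8.716583°

-8.7166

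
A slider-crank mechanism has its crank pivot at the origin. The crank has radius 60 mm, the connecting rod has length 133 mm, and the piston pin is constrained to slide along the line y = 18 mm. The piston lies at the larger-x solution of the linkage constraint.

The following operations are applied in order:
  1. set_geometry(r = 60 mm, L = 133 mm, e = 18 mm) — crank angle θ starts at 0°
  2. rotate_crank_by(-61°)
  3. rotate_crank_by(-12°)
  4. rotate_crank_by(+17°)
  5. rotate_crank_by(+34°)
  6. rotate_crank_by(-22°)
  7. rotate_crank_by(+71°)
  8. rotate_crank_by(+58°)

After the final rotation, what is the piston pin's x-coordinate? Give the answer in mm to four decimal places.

set_geometry: r = 60 mm, L = 133 mm, e = 18 mm; θ ← 0°
rotate_crank_by(-61°): θ ← 0° -61° = -61°
rotate_crank_by(-12°): θ ← -61° -12° = -73°
rotate_crank_by(+17°): θ ← -73° +17° = -56°
rotate_crank_by(+34°): θ ← -56° +34° = -22°
rotate_crank_by(-22°): θ ← -22° -22° = -44°
rotate_crank_by(+71°): θ ← -44° +71° = 27°
rotate_crank_by(+58°): θ ← 27° +58° = 85°
crank pin P = (r cos θ, r sin θ) = (5.229345, 59.771682)
h = r sin θ − e = 59.771682 − 18 = 41.771682
x = r cos θ + √(L² − h²) = 5.229345 + √(17689.0 − 1744.8734) = 5.229345 + 126.270054 = 131.499399

131.4994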